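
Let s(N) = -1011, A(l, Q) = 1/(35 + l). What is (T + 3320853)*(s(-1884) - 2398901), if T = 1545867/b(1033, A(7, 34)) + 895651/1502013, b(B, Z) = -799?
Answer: -9558999107927601768968/1200108387 ≈ -7.9651e+12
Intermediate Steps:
T = -2321196705122/1200108387 (T = 1545867/(-799) + 895651/1502013 = 1545867*(-1/799) + 895651*(1/1502013) = -1545867/799 + 895651/1502013 = -2321196705122/1200108387 ≈ -1934.2)
(T + 3320853)*(s(-1884) - 2398901) = (-2321196705122/1200108387 + 3320853)*(-1011 - 2398901) = (3983062340588989/1200108387)*(-2399912) = -9558999107927601768968/1200108387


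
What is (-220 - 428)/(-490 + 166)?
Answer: 2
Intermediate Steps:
(-220 - 428)/(-490 + 166) = -648/(-324) = -648*(-1/324) = 2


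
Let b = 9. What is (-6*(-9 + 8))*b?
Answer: 54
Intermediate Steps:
(-6*(-9 + 8))*b = -6*(-9 + 8)*9 = -6*(-1)*9 = 6*9 = 54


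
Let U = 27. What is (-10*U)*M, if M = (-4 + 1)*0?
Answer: 0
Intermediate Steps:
M = 0 (M = -3*0 = 0)
(-10*U)*M = -10*27*0 = -270*0 = 0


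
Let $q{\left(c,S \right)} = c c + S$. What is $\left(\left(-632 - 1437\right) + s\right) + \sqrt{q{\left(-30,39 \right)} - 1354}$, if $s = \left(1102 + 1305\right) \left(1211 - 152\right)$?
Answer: $2546944 + i \sqrt{415} \approx 2.5469 \cdot 10^{6} + 20.372 i$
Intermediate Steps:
$q{\left(c,S \right)} = S + c^{2}$ ($q{\left(c,S \right)} = c^{2} + S = S + c^{2}$)
$s = 2549013$ ($s = 2407 \cdot 1059 = 2549013$)
$\left(\left(-632 - 1437\right) + s\right) + \sqrt{q{\left(-30,39 \right)} - 1354} = \left(\left(-632 - 1437\right) + 2549013\right) + \sqrt{\left(39 + \left(-30\right)^{2}\right) - 1354} = \left(\left(-632 - 1437\right) + 2549013\right) + \sqrt{\left(39 + 900\right) - 1354} = \left(-2069 + 2549013\right) + \sqrt{939 - 1354} = 2546944 + \sqrt{-415} = 2546944 + i \sqrt{415}$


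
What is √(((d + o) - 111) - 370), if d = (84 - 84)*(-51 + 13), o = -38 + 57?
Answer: I*√462 ≈ 21.494*I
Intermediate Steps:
o = 19
d = 0 (d = 0*(-38) = 0)
√(((d + o) - 111) - 370) = √(((0 + 19) - 111) - 370) = √((19 - 111) - 370) = √(-92 - 370) = √(-462) = I*√462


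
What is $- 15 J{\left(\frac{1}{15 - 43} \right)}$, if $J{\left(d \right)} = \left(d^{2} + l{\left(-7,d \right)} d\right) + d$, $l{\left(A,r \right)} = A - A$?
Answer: $\frac{405}{784} \approx 0.51658$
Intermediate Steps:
$l{\left(A,r \right)} = 0$
$J{\left(d \right)} = d + d^{2}$ ($J{\left(d \right)} = \left(d^{2} + 0 d\right) + d = \left(d^{2} + 0\right) + d = d^{2} + d = d + d^{2}$)
$- 15 J{\left(\frac{1}{15 - 43} \right)} = - 15 \frac{1 + \frac{1}{15 - 43}}{15 - 43} = - 15 \frac{1 + \frac{1}{-28}}{-28} = - 15 \left(- \frac{1 - \frac{1}{28}}{28}\right) = - 15 \left(\left(- \frac{1}{28}\right) \frac{27}{28}\right) = \left(-15\right) \left(- \frac{27}{784}\right) = \frac{405}{784}$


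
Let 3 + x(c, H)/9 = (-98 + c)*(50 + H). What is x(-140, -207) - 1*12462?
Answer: 323805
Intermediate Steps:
x(c, H) = -27 + 9*(-98 + c)*(50 + H) (x(c, H) = -27 + 9*((-98 + c)*(50 + H)) = -27 + 9*(-98 + c)*(50 + H))
x(-140, -207) - 1*12462 = (-44127 - 882*(-207) + 450*(-140) + 9*(-207)*(-140)) - 1*12462 = (-44127 + 182574 - 63000 + 260820) - 12462 = 336267 - 12462 = 323805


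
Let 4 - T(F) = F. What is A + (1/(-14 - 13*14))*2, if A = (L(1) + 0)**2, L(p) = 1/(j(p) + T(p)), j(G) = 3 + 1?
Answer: 20/1323 ≈ 0.015117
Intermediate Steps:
T(F) = 4 - F
j(G) = 4
L(p) = 1/(8 - p) (L(p) = 1/(4 + (4 - p)) = 1/(8 - p))
A = 1/49 (A = (-1/(-8 + 1) + 0)**2 = (-1/(-7) + 0)**2 = (-1*(-1/7) + 0)**2 = (1/7 + 0)**2 = (1/7)**2 = 1/49 ≈ 0.020408)
A + (1/(-14 - 13*14))*2 = 1/49 + (1/(-14 - 13*14))*2 = 1/49 + ((1/14)/(-27))*2 = 1/49 - 1/27*1/14*2 = 1/49 - 1/378*2 = 1/49 - 1/189 = 20/1323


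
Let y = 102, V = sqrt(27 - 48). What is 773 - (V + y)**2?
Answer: 773 - (102 + I*sqrt(21))**2 ≈ -9610.0 - 934.85*I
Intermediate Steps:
V = I*sqrt(21) (V = sqrt(-21) = I*sqrt(21) ≈ 4.5826*I)
773 - (V + y)**2 = 773 - (I*sqrt(21) + 102)**2 = 773 - (102 + I*sqrt(21))**2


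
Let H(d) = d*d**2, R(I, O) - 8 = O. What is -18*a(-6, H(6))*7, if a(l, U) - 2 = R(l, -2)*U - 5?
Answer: -162918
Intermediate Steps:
R(I, O) = 8 + O
H(d) = d**3
a(l, U) = -3 + 6*U (a(l, U) = 2 + ((8 - 2)*U - 5) = 2 + (6*U - 5) = 2 + (-5 + 6*U) = -3 + 6*U)
-18*a(-6, H(6))*7 = -18*(-3 + 6*6**3)*7 = -18*(-3 + 6*216)*7 = -18*(-3 + 1296)*7 = -18*1293*7 = -23274*7 = -162918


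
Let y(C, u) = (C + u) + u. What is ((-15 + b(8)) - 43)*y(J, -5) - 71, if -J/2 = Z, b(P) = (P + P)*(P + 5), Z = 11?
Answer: -4871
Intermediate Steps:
b(P) = 2*P*(5 + P) (b(P) = (2*P)*(5 + P) = 2*P*(5 + P))
J = -22 (J = -2*11 = -22)
y(C, u) = C + 2*u
((-15 + b(8)) - 43)*y(J, -5) - 71 = ((-15 + 2*8*(5 + 8)) - 43)*(-22 + 2*(-5)) - 71 = ((-15 + 2*8*13) - 43)*(-22 - 10) - 71 = ((-15 + 208) - 43)*(-32) - 71 = (193 - 43)*(-32) - 71 = 150*(-32) - 71 = -4800 - 71 = -4871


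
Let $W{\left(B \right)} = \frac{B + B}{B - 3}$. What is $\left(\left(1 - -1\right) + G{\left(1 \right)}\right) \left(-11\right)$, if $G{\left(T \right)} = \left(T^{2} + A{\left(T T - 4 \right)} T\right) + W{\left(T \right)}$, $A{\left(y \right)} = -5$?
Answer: $33$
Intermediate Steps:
$W{\left(B \right)} = \frac{2 B}{-3 + B}$
$G{\left(T \right)} = T^{2} - 5 T + \frac{2 T}{-3 + T}$ ($G{\left(T \right)} = \left(T^{2} - 5 T\right) + \frac{2 T}{-3 + T} = T^{2} - 5 T + \frac{2 T}{-3 + T}$)
$\left(\left(1 - -1\right) + G{\left(1 \right)}\right) \left(-11\right) = \left(\left(1 - -1\right) + 1 \frac{1}{-3 + 1} \left(2 + \left(-5 + 1\right) \left(-3 + 1\right)\right)\right) \left(-11\right) = \left(\left(1 + 1\right) + 1 \frac{1}{-2} \left(2 - -8\right)\right) \left(-11\right) = \left(2 + 1 \left(- \frac{1}{2}\right) \left(2 + 8\right)\right) \left(-11\right) = \left(2 + 1 \left(- \frac{1}{2}\right) 10\right) \left(-11\right) = \left(2 - 5\right) \left(-11\right) = \left(-3\right) \left(-11\right) = 33$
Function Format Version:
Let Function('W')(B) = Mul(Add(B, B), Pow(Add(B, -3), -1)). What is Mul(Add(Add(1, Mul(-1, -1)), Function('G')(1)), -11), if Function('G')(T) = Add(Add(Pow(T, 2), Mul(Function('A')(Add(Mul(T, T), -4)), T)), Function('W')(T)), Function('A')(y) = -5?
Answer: 33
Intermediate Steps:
Function('W')(B) = Mul(2, B, Pow(Add(-3, B), -1)) (Function('W')(B) = Mul(Mul(2, B), Pow(Add(-3, B), -1)) = Mul(2, B, Pow(Add(-3, B), -1)))
Function('G')(T) = Add(Pow(T, 2), Mul(-5, T), Mul(2, T, Pow(Add(-3, T), -1))) (Function('G')(T) = Add(Add(Pow(T, 2), Mul(-5, T)), Mul(2, T, Pow(Add(-3, T), -1))) = Add(Pow(T, 2), Mul(-5, T), Mul(2, T, Pow(Add(-3, T), -1))))
Mul(Add(Add(1, Mul(-1, -1)), Function('G')(1)), -11) = Mul(Add(Add(1, Mul(-1, -1)), Mul(1, Pow(Add(-3, 1), -1), Add(2, Mul(Add(-5, 1), Add(-3, 1))))), -11) = Mul(Add(Add(1, 1), Mul(1, Pow(-2, -1), Add(2, Mul(-4, -2)))), -11) = Mul(Add(2, Mul(1, Rational(-1, 2), Add(2, 8))), -11) = Mul(Add(2, Mul(1, Rational(-1, 2), 10)), -11) = Mul(Add(2, -5), -11) = Mul(-3, -11) = 33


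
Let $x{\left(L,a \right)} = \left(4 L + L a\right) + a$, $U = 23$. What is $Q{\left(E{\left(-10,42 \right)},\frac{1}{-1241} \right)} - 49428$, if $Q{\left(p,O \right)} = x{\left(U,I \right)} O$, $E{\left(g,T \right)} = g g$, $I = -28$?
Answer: $- \frac{61339568}{1241} \approx -49428.0$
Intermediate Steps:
$E{\left(g,T \right)} = g^{2}$
$x{\left(L,a \right)} = a + 4 L + L a$
$Q{\left(p,O \right)} = - 580 O$ ($Q{\left(p,O \right)} = \left(-28 + 4 \cdot 23 + 23 \left(-28\right)\right) O = \left(-28 + 92 - 644\right) O = - 580 O$)
$Q{\left(E{\left(-10,42 \right)},\frac{1}{-1241} \right)} - 49428 = - \frac{580}{-1241} - 49428 = \left(-580\right) \left(- \frac{1}{1241}\right) - 49428 = \frac{580}{1241} - 49428 = - \frac{61339568}{1241}$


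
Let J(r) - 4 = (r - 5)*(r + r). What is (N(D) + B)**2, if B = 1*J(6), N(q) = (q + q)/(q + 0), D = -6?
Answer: 324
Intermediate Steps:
J(r) = 4 + 2*r*(-5 + r) (J(r) = 4 + (r - 5)*(r + r) = 4 + (-5 + r)*(2*r) = 4 + 2*r*(-5 + r))
N(q) = 2 (N(q) = (2*q)/q = 2)
B = 16 (B = 1*(4 - 10*6 + 2*6**2) = 1*(4 - 60 + 2*36) = 1*(4 - 60 + 72) = 1*16 = 16)
(N(D) + B)**2 = (2 + 16)**2 = 18**2 = 324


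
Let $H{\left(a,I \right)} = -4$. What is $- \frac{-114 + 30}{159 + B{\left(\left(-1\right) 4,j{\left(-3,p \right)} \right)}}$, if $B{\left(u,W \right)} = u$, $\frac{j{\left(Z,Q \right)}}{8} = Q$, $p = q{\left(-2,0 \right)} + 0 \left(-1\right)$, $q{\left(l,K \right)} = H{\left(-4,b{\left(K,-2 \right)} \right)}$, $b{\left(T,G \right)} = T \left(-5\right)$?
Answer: $\frac{84}{155} \approx 0.54193$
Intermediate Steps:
$b{\left(T,G \right)} = - 5 T$
$q{\left(l,K \right)} = -4$
$p = -4$ ($p = -4 + 0 \left(-1\right) = -4 + 0 = -4$)
$j{\left(Z,Q \right)} = 8 Q$
$- \frac{-114 + 30}{159 + B{\left(\left(-1\right) 4,j{\left(-3,p \right)} \right)}} = - \frac{-114 + 30}{159 - 4} = - \frac{-84}{159 - 4} = - \frac{-84}{155} = \left(-1\right) \left(- \frac{84}{155}\right) = \frac{84}{155}$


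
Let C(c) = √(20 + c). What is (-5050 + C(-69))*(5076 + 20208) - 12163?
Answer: -127696363 + 176988*I ≈ -1.277e+8 + 1.7699e+5*I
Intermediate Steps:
(-5050 + C(-69))*(5076 + 20208) - 12163 = (-5050 + √(20 - 69))*(5076 + 20208) - 12163 = (-5050 + √(-49))*25284 - 12163 = (-5050 + 7*I)*25284 - 12163 = (-127684200 + 176988*I) - 12163 = -127696363 + 176988*I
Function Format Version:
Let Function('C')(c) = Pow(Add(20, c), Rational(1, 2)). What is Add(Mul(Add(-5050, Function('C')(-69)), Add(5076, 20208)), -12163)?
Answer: Add(-127696363, Mul(176988, I)) ≈ Add(-1.2770e+8, Mul(1.7699e+5, I))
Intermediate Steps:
Add(Mul(Add(-5050, Function('C')(-69)), Add(5076, 20208)), -12163) = Add(Mul(Add(-5050, Pow(Add(20, -69), Rational(1, 2))), Add(5076, 20208)), -12163) = Add(Mul(Add(-5050, Pow(-49, Rational(1, 2))), 25284), -12163) = Add(Mul(Add(-5050, Mul(7, I)), 25284), -12163) = Add(Add(-127684200, Mul(176988, I)), -12163) = Add(-127696363, Mul(176988, I))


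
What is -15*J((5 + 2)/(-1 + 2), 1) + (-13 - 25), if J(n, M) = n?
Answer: -143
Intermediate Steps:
-15*J((5 + 2)/(-1 + 2), 1) + (-13 - 25) = -15*(5 + 2)/(-1 + 2) + (-13 - 25) = -105/1 - 38 = -105 - 38 = -143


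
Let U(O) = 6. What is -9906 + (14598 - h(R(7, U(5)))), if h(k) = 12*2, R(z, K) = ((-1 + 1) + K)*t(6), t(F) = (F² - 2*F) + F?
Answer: 4668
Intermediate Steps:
t(F) = F² - F
R(z, K) = 30*K (R(z, K) = ((-1 + 1) + K)*(6*(-1 + 6)) = (0 + K)*(6*5) = K*30 = 30*K)
h(k) = 24
-9906 + (14598 - h(R(7, U(5)))) = -9906 + (14598 - 1*24) = -9906 + (14598 - 24) = -9906 + 14574 = 4668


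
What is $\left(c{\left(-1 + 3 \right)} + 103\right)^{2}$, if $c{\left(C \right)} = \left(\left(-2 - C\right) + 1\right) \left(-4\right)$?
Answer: $13225$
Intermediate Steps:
$c{\left(C \right)} = 4 + 4 C$ ($c{\left(C \right)} = \left(-1 - C\right) \left(-4\right) = 4 + 4 C$)
$\left(c{\left(-1 + 3 \right)} + 103\right)^{2} = \left(\left(4 + 4 \left(-1 + 3\right)\right) + 103\right)^{2} = \left(\left(4 + 4 \cdot 2\right) + 103\right)^{2} = \left(\left(4 + 8\right) + 103\right)^{2} = \left(12 + 103\right)^{2} = 115^{2} = 13225$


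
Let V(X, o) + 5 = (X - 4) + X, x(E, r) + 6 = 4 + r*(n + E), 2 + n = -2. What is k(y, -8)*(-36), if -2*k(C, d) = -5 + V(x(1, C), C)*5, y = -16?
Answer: 7380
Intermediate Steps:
n = -4 (n = -2 - 2 = -4)
x(E, r) = -2 + r*(-4 + E) (x(E, r) = -6 + (4 + r*(-4 + E)) = -2 + r*(-4 + E))
V(X, o) = -9 + 2*X (V(X, o) = -5 + ((X - 4) + X) = -5 + ((-4 + X) + X) = -5 + (-4 + 2*X) = -9 + 2*X)
k(C, d) = 35 + 15*C (k(C, d) = -(-5 + (-9 + 2*(-2 - 4*C + 1*C))*5)/2 = -(-5 + (-9 + 2*(-2 - 4*C + C))*5)/2 = -(-5 + (-9 + 2*(-2 - 3*C))*5)/2 = -(-5 + (-9 + (-4 - 6*C))*5)/2 = -(-5 + (-13 - 6*C)*5)/2 = -(-5 + (-65 - 30*C))/2 = -(-70 - 30*C)/2 = 35 + 15*C)
k(y, -8)*(-36) = (35 + 15*(-16))*(-36) = (35 - 240)*(-36) = -205*(-36) = 7380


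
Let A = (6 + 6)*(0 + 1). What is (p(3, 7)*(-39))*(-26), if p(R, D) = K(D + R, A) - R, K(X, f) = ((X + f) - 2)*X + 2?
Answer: 201786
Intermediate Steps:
A = 12 (A = 12*1 = 12)
K(X, f) = 2 + X*(-2 + X + f) (K(X, f) = (-2 + X + f)*X + 2 = X*(-2 + X + f) + 2 = 2 + X*(-2 + X + f))
p(R, D) = 2 + (D + R)² + 9*R + 10*D (p(R, D) = (2 + (D + R)² - 2*(D + R) + (D + R)*12) - R = (2 + (D + R)² + (-2*D - 2*R) + (12*D + 12*R)) - R = (2 + (D + R)² + 10*D + 10*R) - R = 2 + (D + R)² + 9*R + 10*D)
(p(3, 7)*(-39))*(-26) = ((2 + (7 + 3)² + 9*3 + 10*7)*(-39))*(-26) = ((2 + 10² + 27 + 70)*(-39))*(-26) = ((2 + 100 + 27 + 70)*(-39))*(-26) = (199*(-39))*(-26) = -7761*(-26) = 201786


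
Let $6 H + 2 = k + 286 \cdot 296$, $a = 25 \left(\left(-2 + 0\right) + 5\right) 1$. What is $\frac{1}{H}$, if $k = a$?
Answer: $\frac{2}{28243} \approx 7.0814 \cdot 10^{-5}$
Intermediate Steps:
$a = 75$ ($a = 25 \left(-2 + 5\right) 1 = 25 \cdot 3 \cdot 1 = 25 \cdot 3 = 75$)
$k = 75$
$H = \frac{28243}{2}$ ($H = - \frac{1}{3} + \frac{75 + 286 \cdot 296}{6} = - \frac{1}{3} + \frac{75 + 84656}{6} = - \frac{1}{3} + \frac{1}{6} \cdot 84731 = - \frac{1}{3} + \frac{84731}{6} = \frac{28243}{2} \approx 14122.0$)
$\frac{1}{H} = \frac{1}{\frac{28243}{2}} = \frac{2}{28243}$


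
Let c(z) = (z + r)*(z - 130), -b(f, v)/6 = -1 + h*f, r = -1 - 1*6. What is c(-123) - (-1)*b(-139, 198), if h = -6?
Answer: 27892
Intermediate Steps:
r = -7 (r = -1 - 6 = -7)
b(f, v) = 6 + 36*f (b(f, v) = -6*(-1 - 6*f) = 6 + 36*f)
c(z) = (-130 + z)*(-7 + z) (c(z) = (z - 7)*(z - 130) = (-7 + z)*(-130 + z) = (-130 + z)*(-7 + z))
c(-123) - (-1)*b(-139, 198) = (910 + (-123)² - 137*(-123)) - (-1)*(6 + 36*(-139)) = (910 + 15129 + 16851) - (-1)*(6 - 5004) = 32890 - (-1)*(-4998) = 32890 - 1*4998 = 32890 - 4998 = 27892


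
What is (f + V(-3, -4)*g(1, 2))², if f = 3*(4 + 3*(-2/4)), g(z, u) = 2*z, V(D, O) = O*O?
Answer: 6241/4 ≈ 1560.3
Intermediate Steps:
V(D, O) = O²
f = 15/2 (f = 3*(4 + 3*(-2*¼)) = 3*(4 + 3*(-½)) = 3*(4 - 3/2) = 3*(5/2) = 15/2 ≈ 7.5000)
(f + V(-3, -4)*g(1, 2))² = (15/2 + (-4)²*(2*1))² = (15/2 + 16*2)² = (15/2 + 32)² = (79/2)² = 6241/4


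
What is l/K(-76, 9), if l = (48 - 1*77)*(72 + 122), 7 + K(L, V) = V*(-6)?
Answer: 5626/61 ≈ 92.229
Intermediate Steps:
K(L, V) = -7 - 6*V (K(L, V) = -7 + V*(-6) = -7 - 6*V)
l = -5626 (l = (48 - 77)*194 = -29*194 = -5626)
l/K(-76, 9) = -5626/(-7 - 6*9) = -5626/(-7 - 54) = -5626/(-61) = -5626*(-1/61) = 5626/61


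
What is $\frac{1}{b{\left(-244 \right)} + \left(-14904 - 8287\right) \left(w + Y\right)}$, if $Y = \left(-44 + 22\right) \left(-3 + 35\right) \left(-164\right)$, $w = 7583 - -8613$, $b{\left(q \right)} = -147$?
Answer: $- \frac{1}{3053141679} \approx -3.2753 \cdot 10^{-10}$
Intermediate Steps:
$w = 16196$ ($w = 7583 + 8613 = 16196$)
$Y = 115456$ ($Y = \left(-22\right) 32 \left(-164\right) = \left(-704\right) \left(-164\right) = 115456$)
$\frac{1}{b{\left(-244 \right)} + \left(-14904 - 8287\right) \left(w + Y\right)} = \frac{1}{-147 + \left(-14904 - 8287\right) \left(16196 + 115456\right)} = \frac{1}{-147 - 3053141532} = \frac{1}{-3053141679} = - \frac{1}{3053141679}$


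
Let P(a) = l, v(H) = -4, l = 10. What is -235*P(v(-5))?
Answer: -2350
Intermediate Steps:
P(a) = 10
-235*P(v(-5)) = -235*10 = -2350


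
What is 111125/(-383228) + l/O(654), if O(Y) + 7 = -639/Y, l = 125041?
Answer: -10446581538239/666433492 ≈ -15675.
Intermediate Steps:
O(Y) = -7 - 639/Y
111125/(-383228) + l/O(654) = 111125/(-383228) + 125041/(-7 - 639/654) = 111125*(-1/383228) + 125041/(-7 - 639*1/654) = -111125/383228 + 125041/(-7 - 213/218) = -111125/383228 + 125041/(-1739/218) = -111125/383228 + 125041*(-218/1739) = -111125/383228 - 27258938/1739 = -10446581538239/666433492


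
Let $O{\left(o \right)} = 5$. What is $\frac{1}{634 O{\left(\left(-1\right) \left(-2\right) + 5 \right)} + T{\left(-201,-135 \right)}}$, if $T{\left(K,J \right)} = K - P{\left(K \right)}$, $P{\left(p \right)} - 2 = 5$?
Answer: $\frac{1}{2962} \approx 0.00033761$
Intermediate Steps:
$P{\left(p \right)} = 7$ ($P{\left(p \right)} = 2 + 5 = 7$)
$T{\left(K,J \right)} = -7 + K$ ($T{\left(K,J \right)} = K - 7 = -7 + K$)
$\frac{1}{634 O{\left(\left(-1\right) \left(-2\right) + 5 \right)} + T{\left(-201,-135 \right)}} = \frac{1}{634 \cdot 5 - 208} = \frac{1}{3170 - 208} = \frac{1}{2962}$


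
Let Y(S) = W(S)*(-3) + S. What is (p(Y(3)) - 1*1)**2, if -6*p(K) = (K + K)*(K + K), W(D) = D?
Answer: 625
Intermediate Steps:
Y(S) = -2*S (Y(S) = S*(-3) + S = -3*S + S = -2*S)
p(K) = -2*K**2/3 (p(K) = -(K + K)*(K + K)/6 = -2*K*2*K/6 = -2*K**2/3)
(p(Y(3)) - 1*1)**2 = (-2*(-2*3)**2/3 - 1*1)**2 = (-2/3*(-6)**2 - 1)**2 = (-2/3*36 - 1)**2 = (-24 - 1)**2 = (-25)**2 = 625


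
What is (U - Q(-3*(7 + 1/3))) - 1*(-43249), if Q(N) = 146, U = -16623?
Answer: 26480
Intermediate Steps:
(U - Q(-3*(7 + 1/3))) - 1*(-43249) = (-16623 - 1*146) - 1*(-43249) = (-16623 - 146) + 43249 = -16769 + 43249 = 26480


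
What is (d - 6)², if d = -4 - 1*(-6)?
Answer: 16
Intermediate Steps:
d = 2 (d = -4 + 6 = 2)
(d - 6)² = (2 - 6)² = (-4)² = 16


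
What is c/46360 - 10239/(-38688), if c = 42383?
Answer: 88099731/74732320 ≈ 1.1789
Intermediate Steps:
c/46360 - 10239/(-38688) = 42383/46360 - 10239/(-38688) = 42383*(1/46360) - 10239*(-1/38688) = 42383/46360 + 3413/12896 = 88099731/74732320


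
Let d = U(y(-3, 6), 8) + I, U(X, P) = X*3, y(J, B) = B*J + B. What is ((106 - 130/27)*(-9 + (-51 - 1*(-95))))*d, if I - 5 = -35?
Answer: -2103640/9 ≈ -2.3374e+5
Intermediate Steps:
y(J, B) = B + B*J
I = -30 (I = 5 - 35 = -30)
U(X, P) = 3*X
d = -66 (d = 3*(6*(1 - 3)) - 30 = 3*(6*(-2)) - 30 = 3*(-12) - 30 = -36 - 30 = -66)
((106 - 130/27)*(-9 + (-51 - 1*(-95))))*d = ((106 - 130/27)*(-9 + (-51 - 1*(-95))))*(-66) = ((106 - 130*1/27)*(-9 + (-51 + 95)))*(-66) = ((106 - 130/27)*(-9 + 44))*(-66) = ((2732/27)*35)*(-66) = (95620/27)*(-66) = -2103640/9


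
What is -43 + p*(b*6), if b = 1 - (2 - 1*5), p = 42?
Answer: 965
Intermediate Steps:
b = 4 (b = 1 - (2 - 5) = 1 - 1*(-3) = 1 + 3 = 4)
-43 + p*(b*6) = -43 + 42*(4*6) = -43 + 42*24 = -43 + 1008 = 965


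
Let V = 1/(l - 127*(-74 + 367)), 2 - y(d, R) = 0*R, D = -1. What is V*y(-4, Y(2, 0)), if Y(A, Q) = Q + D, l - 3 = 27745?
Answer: -2/9463 ≈ -0.00021135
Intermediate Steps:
l = 27748 (l = 3 + 27745 = 27748)
Y(A, Q) = -1 + Q (Y(A, Q) = Q - 1 = -1 + Q)
y(d, R) = 2 (y(d, R) = 2 - 0*R = 2 - 1*0 = 2 + 0 = 2)
V = -1/9463 (V = 1/(27748 - 127*(-74 + 367)) = 1/(27748 - 127*293) = 1/(27748 - 37211) = 1/(-9463) = -1/9463 ≈ -0.00010567)
V*y(-4, Y(2, 0)) = -1/9463*2 = -2/9463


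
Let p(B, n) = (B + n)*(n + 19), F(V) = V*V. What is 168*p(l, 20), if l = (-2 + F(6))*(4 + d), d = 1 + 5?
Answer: 2358720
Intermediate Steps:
d = 6
F(V) = V**2
l = 340 (l = (-2 + 6**2)*(4 + 6) = (-2 + 36)*10 = 34*10 = 340)
p(B, n) = (19 + n)*(B + n) (p(B, n) = (B + n)*(19 + n) = (19 + n)*(B + n))
168*p(l, 20) = 168*(20**2 + 19*340 + 19*20 + 340*20) = 168*(400 + 6460 + 380 + 6800) = 168*14040 = 2358720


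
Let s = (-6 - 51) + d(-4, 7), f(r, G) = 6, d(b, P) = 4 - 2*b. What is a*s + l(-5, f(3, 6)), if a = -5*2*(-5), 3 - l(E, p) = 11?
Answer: -2258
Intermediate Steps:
l(E, p) = -8 (l(E, p) = 3 - 1*11 = 3 - 11 = -8)
a = 50 (a = -10*(-5) = 50)
s = -45 (s = (-6 - 51) + (4 - 2*(-4)) = -57 + (4 + 8) = -57 + 12 = -45)
a*s + l(-5, f(3, 6)) = 50*(-45) - 8 = -2250 - 8 = -2258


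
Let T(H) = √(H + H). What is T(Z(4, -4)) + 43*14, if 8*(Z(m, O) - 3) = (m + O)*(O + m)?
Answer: 602 + √6 ≈ 604.45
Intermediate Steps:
Z(m, O) = 3 + (O + m)²/8 (Z(m, O) = 3 + ((m + O)*(O + m))/8 = 3 + ((O + m)*(O + m))/8 = 3 + (O + m)²/8)
T(H) = √2*√H (T(H) = √(2*H) = √2*√H)
T(Z(4, -4)) + 43*14 = √2*√(3 + (-4 + 4)²/8) + 43*14 = √2*√(3 + (⅛)*0²) + 602 = √2*√(3 + (⅛)*0) + 602 = √2*√(3 + 0) + 602 = √2*√3 + 602 = √6 + 602 = 602 + √6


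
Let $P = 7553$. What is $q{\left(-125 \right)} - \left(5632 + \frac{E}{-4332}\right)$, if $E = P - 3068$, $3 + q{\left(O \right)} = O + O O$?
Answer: $\frac{14246555}{1444} \approx 9866.0$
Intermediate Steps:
$q{\left(O \right)} = -3 + O + O^{2}$ ($q{\left(O \right)} = -3 + \left(O + O O\right) = -3 + \left(O + O^{2}\right) = -3 + O + O^{2}$)
$E = 4485$ ($E = 7553 - 3068 = 4485$)
$q{\left(-125 \right)} - \left(5632 + \frac{E}{-4332}\right) = \left(-3 - 125 + \left(-125\right)^{2}\right) - \left(5632 + \frac{4485}{-4332}\right) = \left(-3 - 125 + 15625\right) - \left(5632 + 4485 \left(- \frac{1}{4332}\right)\right) = 15497 - \left(5632 - \frac{1495}{1444}\right) = 15497 - \frac{8131113}{1444} = \frac{14246555}{1444}$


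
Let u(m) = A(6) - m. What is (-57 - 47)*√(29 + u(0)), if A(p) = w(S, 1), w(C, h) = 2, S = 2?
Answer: -104*√31 ≈ -579.05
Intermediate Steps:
A(p) = 2
u(m) = 2 - m
(-57 - 47)*√(29 + u(0)) = (-57 - 47)*√(29 + (2 - 1*0)) = -104*√(29 + (2 + 0)) = -104*√(29 + 2) = -104*√31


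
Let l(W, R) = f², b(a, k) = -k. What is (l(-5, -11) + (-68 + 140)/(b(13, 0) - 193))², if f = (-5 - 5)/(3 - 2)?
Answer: 369715984/37249 ≈ 9925.5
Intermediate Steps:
f = -10 (f = -10/1 = -10*1 = -10)
l(W, R) = 100 (l(W, R) = (-10)² = 100)
(l(-5, -11) + (-68 + 140)/(b(13, 0) - 193))² = (100 + (-68 + 140)/(-1*0 - 193))² = (100 + 72/(0 - 193))² = (100 + 72/(-193))² = (100 + 72*(-1/193))² = (100 - 72/193)² = (19228/193)² = 369715984/37249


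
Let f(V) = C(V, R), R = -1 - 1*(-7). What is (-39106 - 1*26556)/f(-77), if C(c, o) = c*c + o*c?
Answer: -65662/5467 ≈ -12.011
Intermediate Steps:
R = 6 (R = -1 + 7 = 6)
C(c, o) = c² + c*o
f(V) = V*(6 + V) (f(V) = V*(V + 6) = V*(6 + V))
(-39106 - 1*26556)/f(-77) = (-39106 - 1*26556)/((-77*(6 - 77))) = (-39106 - 26556)/((-77*(-71))) = -65662/5467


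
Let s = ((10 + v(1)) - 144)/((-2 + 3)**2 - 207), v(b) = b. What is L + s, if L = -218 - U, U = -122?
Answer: -19643/206 ≈ -95.354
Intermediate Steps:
L = -96 (L = -218 - 1*(-122) = -218 + 122 = -96)
s = 133/206 (s = ((10 + 1) - 144)/((-2 + 3)**2 - 207) = (11 - 144)/(1**2 - 207) = -133/(1 - 207) = -133/(-206) = -133*(-1/206) = 133/206 ≈ 0.64563)
L + s = -96 + 133/206 = -19643/206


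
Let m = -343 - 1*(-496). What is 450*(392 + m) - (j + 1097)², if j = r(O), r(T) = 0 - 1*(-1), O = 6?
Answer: -960354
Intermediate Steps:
m = 153 (m = -343 + 496 = 153)
r(T) = 1 (r(T) = 0 + 1 = 1)
j = 1
450*(392 + m) - (j + 1097)² = 450*(392 + 153) - (1 + 1097)² = 450*545 - 1*1098² = 245250 - 1*1205604 = 245250 - 1205604 = -960354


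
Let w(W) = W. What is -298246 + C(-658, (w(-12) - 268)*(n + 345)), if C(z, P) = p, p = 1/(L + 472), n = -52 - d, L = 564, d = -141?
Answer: -308982855/1036 ≈ -2.9825e+5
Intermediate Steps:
n = 89 (n = -52 - 1*(-141) = -52 + 141 = 89)
p = 1/1036 (p = 1/(564 + 472) = 1/1036 ≈ 0.00096525)
C(z, P) = 1/1036
-298246 + C(-658, (w(-12) - 268)*(n + 345)) = -298246 + 1/1036 = -308982855/1036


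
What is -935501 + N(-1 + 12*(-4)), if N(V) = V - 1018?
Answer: -936568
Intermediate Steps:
N(V) = -1018 + V
-935501 + N(-1 + 12*(-4)) = -935501 + (-1018 + (-1 + 12*(-4))) = -935501 + (-1018 + (-1 - 48)) = -935501 + (-1018 - 49) = -935501 - 1067 = -936568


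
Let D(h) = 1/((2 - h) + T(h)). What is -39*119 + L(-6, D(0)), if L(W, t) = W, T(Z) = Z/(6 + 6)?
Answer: -4647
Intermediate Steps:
T(Z) = Z/12
D(h) = 1/(2 - 11*h/12) (D(h) = 1/((2 - h) + h/12) = 1/(2 - 11*h/12))
-39*119 + L(-6, D(0)) = -39*119 - 6 = -4641 - 6 = -4647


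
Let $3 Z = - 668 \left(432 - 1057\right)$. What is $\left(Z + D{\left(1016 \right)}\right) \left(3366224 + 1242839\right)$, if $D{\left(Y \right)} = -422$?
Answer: $\frac{1918448728742}{3} \approx 6.3948 \cdot 10^{11}$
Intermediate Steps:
$Z = \frac{417500}{3}$ ($Z = \frac{\left(-668\right) \left(432 - 1057\right)}{3} = \frac{\left(-668\right) \left(-625\right)}{3} = \frac{1}{3} \cdot 417500 = \frac{417500}{3} \approx 1.3917 \cdot 10^{5}$)
$\left(Z + D{\left(1016 \right)}\right) \left(3366224 + 1242839\right) = \left(\frac{417500}{3} - 422\right) \left(3366224 + 1242839\right) = \frac{416234}{3} \cdot 4609063 = \frac{1918448728742}{3}$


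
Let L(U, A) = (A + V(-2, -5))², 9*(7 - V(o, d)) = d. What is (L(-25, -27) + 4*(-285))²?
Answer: 3808741225/6561 ≈ 5.8051e+5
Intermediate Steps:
V(o, d) = 7 - d/9
L(U, A) = (68/9 + A)² (L(U, A) = (A + (7 - ⅑*(-5)))² = (A + (7 + 5/9))² = (A + 68/9)² = (68/9 + A)²)
(L(-25, -27) + 4*(-285))² = ((68 + 9*(-27))²/81 + 4*(-285))² = ((68 - 243)²/81 - 1140)² = ((1/81)*(-175)² - 1140)² = ((1/81)*30625 - 1140)² = (30625/81 - 1140)² = (-61715/81)² = 3808741225/6561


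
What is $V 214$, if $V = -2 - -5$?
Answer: $642$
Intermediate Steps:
$V = 3$ ($V = -2 + 5 = 3$)
$V 214 = 3 \cdot 214 = 642$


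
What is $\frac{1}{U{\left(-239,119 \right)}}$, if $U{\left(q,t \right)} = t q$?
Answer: $- \frac{1}{28441} \approx -3.5161 \cdot 10^{-5}$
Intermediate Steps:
$U{\left(q,t \right)} = q t$
$\frac{1}{U{\left(-239,119 \right)}} = \frac{1}{\left(-239\right) 119} = \frac{1}{-28441} = - \frac{1}{28441}$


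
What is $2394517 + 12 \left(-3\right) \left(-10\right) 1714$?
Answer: $3011557$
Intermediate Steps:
$2394517 + 12 \left(-3\right) \left(-10\right) 1714 = 2394517 + \left(-36\right) \left(-10\right) 1714 = 2394517 + 360 \cdot 1714 = 2394517 + 617040 = 3011557$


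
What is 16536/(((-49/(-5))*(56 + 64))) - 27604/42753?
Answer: 28104221/2094897 ≈ 13.416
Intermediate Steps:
16536/(((-49/(-5))*(56 + 64))) - 27604/42753 = 16536/((-49*(-⅕)*120)) - 27604*1/42753 = 16536/(((49/5)*120)) - 27604/42753 = 16536/1176 - 27604/42753 = 16536*(1/1176) - 27604/42753 = 689/49 - 27604/42753 = 28104221/2094897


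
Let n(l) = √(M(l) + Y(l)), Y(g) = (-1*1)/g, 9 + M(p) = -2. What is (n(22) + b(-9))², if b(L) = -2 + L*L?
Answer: 137059/22 + 711*I*√66/11 ≈ 6230.0 + 525.11*I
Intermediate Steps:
M(p) = -11 (M(p) = -9 - 2 = -11)
Y(g) = -1/g
n(l) = √(-11 - 1/l)
b(L) = -2 + L²
(n(22) + b(-9))² = (√(-11 - 1/22) + (-2 + (-9)²))² = (√(-11 - 1*1/22) + (-2 + 81))² = (√(-11 - 1/22) + 79)² = (√(-243/22) + 79)² = (9*I*√66/22 + 79)² = (79 + 9*I*√66/22)²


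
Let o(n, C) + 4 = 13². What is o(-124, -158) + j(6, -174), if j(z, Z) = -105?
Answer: 60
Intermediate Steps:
o(n, C) = 165 (o(n, C) = -4 + 13² = -4 + 169 = 165)
o(-124, -158) + j(6, -174) = 165 - 105 = 60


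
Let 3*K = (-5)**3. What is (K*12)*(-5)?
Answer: 2500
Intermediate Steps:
K = -125/3 (K = (1/3)*(-5)**3 = (1/3)*(-125) = -125/3 ≈ -41.667)
(K*12)*(-5) = -125/3*12*(-5) = -500*(-5) = 2500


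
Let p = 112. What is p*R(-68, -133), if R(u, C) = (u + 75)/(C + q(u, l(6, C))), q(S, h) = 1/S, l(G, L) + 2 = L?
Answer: -53312/9045 ≈ -5.8941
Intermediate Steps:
l(G, L) = -2 + L
R(u, C) = (75 + u)/(C + 1/u) (R(u, C) = (u + 75)/(C + 1/u) = (75 + u)/(C + 1/u))
p*R(-68, -133) = 112*(-68*(75 - 68)/(1 - 133*(-68))) = 112*(-68*7/(1 + 9044)) = 112*(-68*7/9045) = 112*(-68*1/9045*7) = 112*(-476/9045) = -53312/9045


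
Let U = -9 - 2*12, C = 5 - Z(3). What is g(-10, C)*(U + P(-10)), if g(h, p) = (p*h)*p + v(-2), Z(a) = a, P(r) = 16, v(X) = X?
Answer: 714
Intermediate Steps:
C = 2 (C = 5 - 1*3 = 5 - 3 = 2)
g(h, p) = -2 + h*p² (g(h, p) = (p*h)*p - 2 = (h*p)*p - 2 = h*p² - 2 = -2 + h*p²)
U = -33 (U = -9 - 24 = -33)
g(-10, C)*(U + P(-10)) = (-2 - 10*2²)*(-33 + 16) = (-2 - 10*4)*(-17) = (-2 - 40)*(-17) = -42*(-17) = 714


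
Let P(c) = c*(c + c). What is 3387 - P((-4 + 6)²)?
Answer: 3355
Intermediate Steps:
P(c) = 2*c² (P(c) = c*(2*c) = 2*c²)
3387 - P((-4 + 6)²) = 3387 - 2*((-4 + 6)²)² = 3387 - 2*(2²)² = 3387 - 2*4² = 3387 - 2*16 = 3387 - 1*32 = 3387 - 32 = 3355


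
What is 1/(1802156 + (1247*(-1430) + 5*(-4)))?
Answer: 1/18926 ≈ 5.2837e-5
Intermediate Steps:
1/(1802156 + (1247*(-1430) + 5*(-4))) = 1/(1802156 + (-1783210 - 20)) = 1/(1802156 - 1783230) = 1/18926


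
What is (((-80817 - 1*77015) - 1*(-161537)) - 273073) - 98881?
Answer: -368249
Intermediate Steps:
(((-80817 - 1*77015) - 1*(-161537)) - 273073) - 98881 = (((-80817 - 77015) + 161537) - 273073) - 98881 = ((-157832 + 161537) - 273073) - 98881 = (3705 - 273073) - 98881 = -269368 - 98881 = -368249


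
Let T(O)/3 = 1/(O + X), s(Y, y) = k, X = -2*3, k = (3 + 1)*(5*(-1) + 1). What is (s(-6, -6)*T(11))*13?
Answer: -624/5 ≈ -124.80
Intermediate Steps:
k = -16 (k = 4*(-5 + 1) = 4*(-4) = -16)
X = -6
s(Y, y) = -16
T(O) = 3/(-6 + O) (T(O) = 3/(O - 6) = 3/(-6 + O))
(s(-6, -6)*T(11))*13 = -48/(-6 + 11)*13 = -48/5*13 = -624/5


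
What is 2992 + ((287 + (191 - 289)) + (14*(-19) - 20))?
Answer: 2895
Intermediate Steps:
2992 + ((287 + (191 - 289)) + (14*(-19) - 20)) = 2992 + ((287 - 98) + (-266 - 20)) = 2992 + (189 - 286) = 2992 - 97 = 2895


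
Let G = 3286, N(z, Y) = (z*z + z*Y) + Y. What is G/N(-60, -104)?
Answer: 1643/4868 ≈ 0.33751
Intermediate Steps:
N(z, Y) = Y + z² + Y*z (N(z, Y) = (z² + Y*z) + Y = Y + z² + Y*z)
G/N(-60, -104) = 3286/(-104 + (-60)² - 104*(-60)) = 3286/(-104 + 3600 + 6240) = 3286/9736 = 3286*(1/9736) = 1643/4868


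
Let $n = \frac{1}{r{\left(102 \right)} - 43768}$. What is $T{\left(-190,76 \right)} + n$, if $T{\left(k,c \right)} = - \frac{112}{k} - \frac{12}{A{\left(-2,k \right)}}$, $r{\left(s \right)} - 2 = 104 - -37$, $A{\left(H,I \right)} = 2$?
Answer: $- \frac{4484669}{828875} \approx -5.4106$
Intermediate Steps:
$r{\left(s \right)} = 143$ ($r{\left(s \right)} = 2 + \left(104 - -37\right) = 2 + \left(104 + 37\right) = 2 + 141 = 143$)
$T{\left(k,c \right)} = -6 - \frac{112}{k}$ ($T{\left(k,c \right)} = - \frac{112}{k} - \frac{12}{2} = - \frac{112}{k} - 6 = -6 - \frac{112}{k}$)
$n = - \frac{1}{43625}$ ($n = \frac{1}{143 - 43768} = \frac{1}{-43625} = - \frac{1}{43625} \approx -2.2923 \cdot 10^{-5}$)
$T{\left(-190,76 \right)} + n = \left(-6 - \frac{112}{-190}\right) - \frac{1}{43625} = \left(-6 - - \frac{56}{95}\right) - \frac{1}{43625} = \left(-6 + \frac{56}{95}\right) - \frac{1}{43625} = - \frac{514}{95} - \frac{1}{43625} = - \frac{4484669}{828875}$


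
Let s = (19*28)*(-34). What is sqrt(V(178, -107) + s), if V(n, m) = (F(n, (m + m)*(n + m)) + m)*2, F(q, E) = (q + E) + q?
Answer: I*sqrt(47978) ≈ 219.04*I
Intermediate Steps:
F(q, E) = E + 2*q (F(q, E) = (E + q) + q = E + 2*q)
V(n, m) = 2*m + 4*n + 4*m*(m + n) (V(n, m) = (((m + m)*(n + m) + 2*n) + m)*2 = (((2*m)*(m + n) + 2*n) + m)*2 = ((2*m*(m + n) + 2*n) + m)*2 = ((2*n + 2*m*(m + n)) + m)*2 = (m + 2*n + 2*m*(m + n))*2 = 2*m + 4*n + 4*m*(m + n))
s = -18088 (s = 532*(-34) = -18088)
sqrt(V(178, -107) + s) = sqrt((2*(-107) + 4*178 + 4*(-107)*(-107 + 178)) - 18088) = sqrt((-214 + 712 + 4*(-107)*71) - 18088) = sqrt((-214 + 712 - 30388) - 18088) = sqrt(-29890 - 18088) = sqrt(-47978) = I*sqrt(47978)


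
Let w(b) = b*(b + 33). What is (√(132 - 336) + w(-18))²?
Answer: 72696 - 1080*I*√51 ≈ 72696.0 - 7712.7*I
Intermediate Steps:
w(b) = b*(33 + b)
(√(132 - 336) + w(-18))² = (√(132 - 336) - 18*(33 - 18))² = (√(-204) - 18*15)² = (2*I*√51 - 270)² = (-270 + 2*I*√51)²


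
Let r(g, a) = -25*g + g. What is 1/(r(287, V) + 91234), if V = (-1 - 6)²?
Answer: 1/84346 ≈ 1.1856e-5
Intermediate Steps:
V = 49 (V = (-7)² = 49)
r(g, a) = -24*g
1/(r(287, V) + 91234) = 1/(-24*287 + 91234) = 1/(-6888 + 91234) = 1/84346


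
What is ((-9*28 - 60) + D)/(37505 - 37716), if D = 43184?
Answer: -42872/211 ≈ -203.18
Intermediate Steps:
((-9*28 - 60) + D)/(37505 - 37716) = ((-9*28 - 60) + 43184)/(37505 - 37716) = ((-252 - 60) + 43184)/(-211) = (-312 + 43184)*(-1/211) = 42872*(-1/211) = -42872/211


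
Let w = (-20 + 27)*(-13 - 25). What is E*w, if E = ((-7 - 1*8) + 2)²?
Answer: -44954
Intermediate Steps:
w = -266 (w = 7*(-38) = -266)
E = 169 (E = ((-7 - 8) + 2)² = (-15 + 2)² = (-13)² = 169)
E*w = 169*(-266) = -44954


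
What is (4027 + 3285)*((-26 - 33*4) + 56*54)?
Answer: 20956192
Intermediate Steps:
(4027 + 3285)*((-26 - 33*4) + 56*54) = 7312*((-26 - 132) + 3024) = 7312*(-158 + 3024) = 7312*2866 = 20956192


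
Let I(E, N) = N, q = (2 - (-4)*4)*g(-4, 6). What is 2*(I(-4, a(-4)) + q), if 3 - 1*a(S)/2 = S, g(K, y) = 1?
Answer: 64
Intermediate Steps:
a(S) = 6 - 2*S
q = 18 (q = (2 - (-4)*4)*1 = (2 - 4*(-4))*1 = (2 + 16)*1 = 18*1 = 18)
2*(I(-4, a(-4)) + q) = 2*((6 - 2*(-4)) + 18) = 2*((6 + 8) + 18) = 2*(14 + 18) = 2*32 = 64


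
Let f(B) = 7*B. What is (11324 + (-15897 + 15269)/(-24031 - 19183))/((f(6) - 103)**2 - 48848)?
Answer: -244677982/975059089 ≈ -0.25094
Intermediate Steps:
(11324 + (-15897 + 15269)/(-24031 - 19183))/((f(6) - 103)**2 - 48848) = (11324 + (-15897 + 15269)/(-24031 - 19183))/((7*6 - 103)**2 - 48848) = (11324 - 628/(-43214))/((42 - 103)**2 - 48848) = (11324 - 628*(-1/43214))/((-61)**2 - 48848) = (11324 + 314/21607)/(3721 - 48848) = (244677982/21607)/(-45127) = (244677982/21607)*(-1/45127) = -244677982/975059089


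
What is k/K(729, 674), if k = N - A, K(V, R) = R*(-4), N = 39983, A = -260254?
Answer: -300237/2696 ≈ -111.36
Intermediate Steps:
K(V, R) = -4*R
k = 300237 (k = 39983 - 1*(-260254) = 39983 + 260254 = 300237)
k/K(729, 674) = 300237/((-4*674)) = 300237/(-2696) = 300237*(-1/2696) = -300237/2696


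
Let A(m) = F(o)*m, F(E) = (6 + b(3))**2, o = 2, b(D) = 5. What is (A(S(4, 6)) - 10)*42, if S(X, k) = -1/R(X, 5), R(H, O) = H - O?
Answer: 4662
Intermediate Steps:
S(X, k) = -1/(-5 + X) (S(X, k) = -1/(X - 1*5) = -1/(X - 5) = -1/(-5 + X))
F(E) = 121 (F(E) = (6 + 5)**2 = 11**2 = 121)
A(m) = 121*m
(A(S(4, 6)) - 10)*42 = (121*(-1/(-5 + 4)) - 10)*42 = (121*(-1/(-1)) - 10)*42 = (121*(-1*(-1)) - 10)*42 = (121*1 - 10)*42 = (121 - 10)*42 = 111*42 = 4662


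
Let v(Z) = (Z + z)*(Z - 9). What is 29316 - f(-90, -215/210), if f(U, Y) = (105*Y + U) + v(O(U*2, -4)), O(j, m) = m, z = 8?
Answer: 59131/2 ≈ 29566.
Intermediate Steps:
v(Z) = (-9 + Z)*(8 + Z) (v(Z) = (Z + 8)*(Z - 9) = (8 + Z)*(-9 + Z) = (-9 + Z)*(8 + Z))
f(U, Y) = -52 + U + 105*Y (f(U, Y) = (105*Y + U) + (-72 + (-4)² - 1*(-4)) = (U + 105*Y) + (-72 + 16 + 4) = (U + 105*Y) - 52 = -52 + U + 105*Y)
29316 - f(-90, -215/210) = 29316 - (-52 - 90 + 105*(-215/210)) = 29316 - (-52 - 90 + 105*(-215*1/210)) = 29316 - (-52 - 90 + 105*(-43/42)) = 29316 - (-52 - 90 - 215/2) = 29316 - 1*(-499/2) = 29316 + 499/2 = 59131/2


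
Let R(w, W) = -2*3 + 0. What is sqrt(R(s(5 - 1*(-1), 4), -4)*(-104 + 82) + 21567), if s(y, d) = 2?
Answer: 3*sqrt(2411) ≈ 147.31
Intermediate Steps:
R(w, W) = -6 (R(w, W) = -6 + 0 = -6)
sqrt(R(s(5 - 1*(-1), 4), -4)*(-104 + 82) + 21567) = sqrt(-6*(-104 + 82) + 21567) = sqrt(-6*(-22) + 21567) = sqrt(132 + 21567) = sqrt(21699) = 3*sqrt(2411)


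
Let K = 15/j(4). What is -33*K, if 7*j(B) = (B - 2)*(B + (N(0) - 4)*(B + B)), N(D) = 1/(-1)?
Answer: 385/8 ≈ 48.125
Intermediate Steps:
N(D) = -1 (N(D) = 1*(-1) = -1)
j(B) = -9*B*(-2 + B)/7 (j(B) = ((B - 2)*(B + (-1 - 4)*(B + B)))/7 = ((-2 + B)*(B - 10*B))/7 = ((-2 + B)*(-9*B))/7 = (-9*B*(-2 + B))/7 = -9*B*(-2 + B)/7)
K = -35/24 (K = 15/(((9/7)*4*(2 - 1*4))) = 15/(((9/7)*4*(2 - 4))) = 15/(((9/7)*4*(-2))) = 15/(-72/7) = 15*(-7/72) = -35/24 ≈ -1.4583)
-33*K = -33*(-35/24) = 385/8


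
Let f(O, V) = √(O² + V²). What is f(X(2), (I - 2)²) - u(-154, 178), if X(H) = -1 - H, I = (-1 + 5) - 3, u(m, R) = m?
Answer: 154 + √10 ≈ 157.16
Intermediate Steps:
I = 1 (I = 4 - 3 = 1)
f(X(2), (I - 2)²) - u(-154, 178) = √((-1 - 1*2)² + ((1 - 2)²)²) - 1*(-154) = √((-1 - 2)² + ((-1)²)²) + 154 = √((-3)² + 1²) + 154 = √(9 + 1) + 154 = √10 + 154 = 154 + √10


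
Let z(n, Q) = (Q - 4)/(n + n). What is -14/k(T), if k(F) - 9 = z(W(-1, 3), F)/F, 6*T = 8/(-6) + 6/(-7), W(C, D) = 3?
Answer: -1932/1517 ≈ -1.2736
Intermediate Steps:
T = -23/63 (T = (8/(-6) + 6/(-7))/6 = (8*(-1/6) + 6*(-1/7))/6 = (-4/3 - 6/7)/6 = (1/6)*(-46/21) = -23/63 ≈ -0.36508)
z(n, Q) = (-4 + Q)/(2*n) (z(n, Q) = (-4 + Q)/((2*n)) = (-4 + Q)*(1/(2*n)) = (-4 + Q)/(2*n))
k(F) = 9 + (-2/3 + F/6)/F (k(F) = 9 + ((1/2)*(-4 + F)/3)/F = 9 + ((1/2)*(1/3)*(-4 + F))/F = 9 + (-2/3 + F/6)/F)
-14/k(T) = -14*(-46/(21*(-4 + 55*(-23/63)))) = -14*(-46/(21*(-4 - 1265/63))) = -14/((1/6)*(-63/23)*(-1517/63)) = -14/1517/138 = -14*138/1517 = -1932/1517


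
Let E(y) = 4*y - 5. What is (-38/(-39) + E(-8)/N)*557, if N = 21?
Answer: -119755/273 ≈ -438.66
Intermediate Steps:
E(y) = -5 + 4*y
(-38/(-39) + E(-8)/N)*557 = (-38/(-39) + (-5 + 4*(-8))/21)*557 = (-38*(-1/39) + (-5 - 32)*(1/21))*557 = (38/39 - 37*1/21)*557 = (38/39 - 37/21)*557 = -215/273*557 = -119755/273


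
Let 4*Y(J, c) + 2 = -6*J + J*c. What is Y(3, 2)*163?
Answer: -1141/2 ≈ -570.50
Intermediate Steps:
Y(J, c) = -1/2 - 3*J/2 + J*c/4 (Y(J, c) = -1/2 + (-6*J + J*c)/4 = -1/2 + (-3*J/2 + J*c/4) = -1/2 - 3*J/2 + J*c/4)
Y(3, 2)*163 = (-1/2 - 3/2*3 + (1/4)*3*2)*163 = (-1/2 - 9/2 + 3/2)*163 = -7/2*163 = -1141/2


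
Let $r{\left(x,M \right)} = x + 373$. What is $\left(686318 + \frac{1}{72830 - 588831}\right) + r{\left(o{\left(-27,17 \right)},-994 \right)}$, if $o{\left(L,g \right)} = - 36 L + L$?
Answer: $\frac{354820863635}{516001} \approx 6.8764 \cdot 10^{5}$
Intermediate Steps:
$o{\left(L,g \right)} = - 35 L$
$r{\left(x,M \right)} = 373 + x$
$\left(686318 + \frac{1}{72830 - 588831}\right) + r{\left(o{\left(-27,17 \right)},-994 \right)} = \left(686318 + \frac{1}{72830 - 588831}\right) + \left(373 - -945\right) = \left(686318 + \frac{1}{-516001}\right) + \left(373 + 945\right) = \left(686318 - \frac{1}{516001}\right) + 1318 = \frac{354140774317}{516001} + 1318 = \frac{354820863635}{516001}$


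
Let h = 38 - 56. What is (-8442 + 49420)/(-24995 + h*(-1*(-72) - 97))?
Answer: -40978/24545 ≈ -1.6695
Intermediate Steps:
h = -18
(-8442 + 49420)/(-24995 + h*(-1*(-72) - 97)) = (-8442 + 49420)/(-24995 - 18*(-1*(-72) - 97)) = 40978/(-24995 - 18*(72 - 97)) = 40978/(-24995 - 18*(-25)) = 40978/(-24995 + 450) = 40978/(-24545) = 40978*(-1/24545) = -40978/24545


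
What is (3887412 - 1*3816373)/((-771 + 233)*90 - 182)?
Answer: -71039/48602 ≈ -1.4616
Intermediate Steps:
(3887412 - 1*3816373)/((-771 + 233)*90 - 182) = (3887412 - 3816373)/(-538*90 - 182) = 71039/(-48420 - 182) = 71039/(-48602) = 71039*(-1/48602) = -71039/48602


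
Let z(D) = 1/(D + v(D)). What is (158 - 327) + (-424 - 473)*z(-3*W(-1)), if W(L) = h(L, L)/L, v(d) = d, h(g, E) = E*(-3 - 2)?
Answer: -1989/10 ≈ -198.90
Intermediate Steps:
h(g, E) = -5*E (h(g, E) = E*(-5) = -5*E)
W(L) = -5 (W(L) = (-5*L)/L = -5)
z(D) = 1/(2*D) (z(D) = 1/(D + D) = 1/(2*D))
(158 - 327) + (-424 - 473)*z(-3*W(-1)) = (158 - 327) + (-424 - 473)*(1/(2*((-3*(-5))))) = -169 - 897/(2*15) = -169 - 897*1/30 = -169 - 299/10 = -1989/10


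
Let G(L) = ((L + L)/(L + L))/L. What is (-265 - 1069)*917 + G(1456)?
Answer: -1781092767/1456 ≈ -1.2233e+6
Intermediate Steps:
G(L) = 1/L (G(L) = ((2*L)/((2*L)))/L = ((2*L)*(1/(2*L)))/L = 1/L)
(-265 - 1069)*917 + G(1456) = (-265 - 1069)*917 + 1/1456 = -1334*917 + 1/1456 = -1223278 + 1/1456 = -1781092767/1456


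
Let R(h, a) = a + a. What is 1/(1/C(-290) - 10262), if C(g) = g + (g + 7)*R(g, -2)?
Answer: -842/8640603 ≈ -9.7447e-5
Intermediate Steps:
R(h, a) = 2*a
C(g) = -28 - 3*g (C(g) = g + (g + 7)*(2*(-2)) = g + (7 + g)*(-4) = g + (-28 - 4*g) = -28 - 3*g)
1/(1/C(-290) - 10262) = 1/(1/(-28 - 3*(-290)) - 10262) = 1/(1/(-28 + 870) - 10262) = 1/(1/842 - 10262) = 1/(-8640603/842) = -842/8640603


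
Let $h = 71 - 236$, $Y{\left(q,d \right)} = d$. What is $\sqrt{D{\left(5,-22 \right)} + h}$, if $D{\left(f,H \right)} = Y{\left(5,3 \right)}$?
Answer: $9 i \sqrt{2} \approx 12.728 i$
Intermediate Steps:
$D{\left(f,H \right)} = 3$
$h = -165$ ($h = 71 - 236 = -165$)
$\sqrt{D{\left(5,-22 \right)} + h} = \sqrt{3 - 165} = \sqrt{-162} = 9 i \sqrt{2}$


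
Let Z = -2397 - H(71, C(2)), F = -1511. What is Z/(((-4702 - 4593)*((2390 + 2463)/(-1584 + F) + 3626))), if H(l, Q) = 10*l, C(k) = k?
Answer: 147941/1604119231 ≈ 9.2226e-5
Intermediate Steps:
Z = -3107 (Z = -2397 - 10*71 = -2397 - 1*710 = -2397 - 710 = -3107)
Z/(((-4702 - 4593)*((2390 + 2463)/(-1584 + F) + 3626))) = -3107*1/((-4702 - 4593)*((2390 + 2463)/(-1584 - 1511) + 3626)) = -3107*(-1/(9295*(4853/(-3095) + 3626))) = -3107*(-1/(9295*(4853*(-1/3095) + 3626))) = -3107*(-1/(9295*(-4853/3095 + 3626))) = -3107/((-9295*11217617/3095)) = -3107/(-20853550003/619) = -3107*(-619/20853550003) = 147941/1604119231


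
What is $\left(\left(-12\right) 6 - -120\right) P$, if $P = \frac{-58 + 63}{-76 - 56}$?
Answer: $- \frac{20}{11} \approx -1.8182$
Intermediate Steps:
$P = - \frac{5}{132}$ ($P = \frac{5}{-132} = 5 \left(- \frac{1}{132}\right) = - \frac{5}{132} \approx -0.037879$)
$\left(\left(-12\right) 6 - -120\right) P = \left(\left(-12\right) 6 - -120\right) \left(- \frac{5}{132}\right) = \left(-72 + 120\right) \left(- \frac{5}{132}\right) = 48 \left(- \frac{5}{132}\right) = - \frac{20}{11}$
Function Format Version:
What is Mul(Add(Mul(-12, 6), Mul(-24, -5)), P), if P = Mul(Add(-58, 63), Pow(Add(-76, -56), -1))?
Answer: Rational(-20, 11) ≈ -1.8182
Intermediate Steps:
P = Rational(-5, 132) (P = Mul(5, Pow(-132, -1)) = Mul(5, Rational(-1, 132)) = Rational(-5, 132) ≈ -0.037879)
Mul(Add(Mul(-12, 6), Mul(-24, -5)), P) = Mul(Add(Mul(-12, 6), Mul(-24, -5)), Rational(-5, 132)) = Mul(Add(-72, 120), Rational(-5, 132)) = Mul(48, Rational(-5, 132)) = Rational(-20, 11)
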